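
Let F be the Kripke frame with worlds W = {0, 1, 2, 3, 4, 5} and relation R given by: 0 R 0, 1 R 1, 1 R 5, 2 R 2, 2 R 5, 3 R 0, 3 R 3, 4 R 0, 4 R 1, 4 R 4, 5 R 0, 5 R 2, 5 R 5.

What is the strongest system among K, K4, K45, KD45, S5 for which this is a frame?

K

Transitive (axiom 4): no — 1 R 5 and 5 R 0, but not 1 R 0.
Euclidean (axiom 5): no — 4 R 0 and 4 R 1, but not 0 R 1.
Serial (axiom D): yes — every world has a successor (e.g. 0 R 0).
Reflexive (axiom T): yes — every world is R-related to itself.
So F validates K; K4 would additionally require R to be transitive. The strongest is K.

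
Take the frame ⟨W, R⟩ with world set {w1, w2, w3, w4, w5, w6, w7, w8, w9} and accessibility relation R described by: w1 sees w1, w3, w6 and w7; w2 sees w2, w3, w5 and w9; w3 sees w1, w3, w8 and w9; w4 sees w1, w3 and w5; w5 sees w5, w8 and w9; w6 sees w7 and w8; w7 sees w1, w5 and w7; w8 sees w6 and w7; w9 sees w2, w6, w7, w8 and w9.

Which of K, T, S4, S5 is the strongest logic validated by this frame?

Reflexive (axiom T): no — w4 is not related to itself.
Transitive (axiom 4): no — w1 R w3 and w3 R w8, but not w1 R w8.
Euclidean (axiom 5): no — w1 R w3 and w1 R w6, but not w3 R w6.
So F validates K; T would additionally require R to be reflexive. The strongest is K.

K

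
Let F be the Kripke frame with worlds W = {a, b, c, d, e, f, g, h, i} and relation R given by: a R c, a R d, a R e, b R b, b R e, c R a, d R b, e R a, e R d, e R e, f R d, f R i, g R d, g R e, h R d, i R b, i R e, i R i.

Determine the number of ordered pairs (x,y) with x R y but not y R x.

Enumerating: (a,d), (b,e), (d,b), (e,d), (f,d), (f,i), (g,d), (g,e), (h,d), (i,b), (i,e).

11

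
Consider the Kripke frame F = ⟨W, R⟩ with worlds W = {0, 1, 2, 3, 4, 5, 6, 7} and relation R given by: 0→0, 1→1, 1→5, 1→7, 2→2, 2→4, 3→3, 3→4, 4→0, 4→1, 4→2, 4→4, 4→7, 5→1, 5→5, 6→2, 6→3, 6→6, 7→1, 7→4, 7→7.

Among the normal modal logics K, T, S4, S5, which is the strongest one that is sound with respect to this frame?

T

Reflexive (axiom T): yes — every world is R-related to itself.
Transitive (axiom 4): no — 1 R 7 and 7 R 4, but not 1 R 4.
Euclidean (axiom 5): no — 1 R 5 and 1 R 7, but not 5 R 7.
So F validates K, T; S4 would additionally require R to be transitive. The strongest is T.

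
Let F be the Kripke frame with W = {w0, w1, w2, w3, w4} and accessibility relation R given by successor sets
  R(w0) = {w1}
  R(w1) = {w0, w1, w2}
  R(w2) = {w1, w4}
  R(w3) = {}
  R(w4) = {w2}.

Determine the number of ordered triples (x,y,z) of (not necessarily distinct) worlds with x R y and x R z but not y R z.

8

Enumerating: (w1,w0,w0), (w1,w0,w2), (w1,w2,w0), (w1,w2,w2), (w2,w1,w4), (w2,w4,w1), (w2,w4,w4), (w4,w2,w2).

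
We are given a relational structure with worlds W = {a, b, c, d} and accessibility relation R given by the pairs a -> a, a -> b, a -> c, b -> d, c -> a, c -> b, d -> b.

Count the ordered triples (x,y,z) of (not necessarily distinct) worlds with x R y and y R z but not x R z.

Enumerating: (a,b,d), (b,d,b), (c,a,c), (c,b,d), (d,b,d).

5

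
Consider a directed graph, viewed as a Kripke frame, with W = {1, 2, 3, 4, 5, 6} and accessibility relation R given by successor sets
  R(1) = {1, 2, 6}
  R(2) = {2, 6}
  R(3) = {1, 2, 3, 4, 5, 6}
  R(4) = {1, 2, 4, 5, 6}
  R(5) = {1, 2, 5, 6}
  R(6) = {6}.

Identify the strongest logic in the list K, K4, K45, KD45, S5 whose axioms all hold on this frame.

Transitive (axiom 4): yes — every two-step R-path is closed by a direct edge.
Euclidean (axiom 5): no — 1 R 6 and 1 R 2, but not 6 R 2.
Serial (axiom D): yes — every world has a successor (e.g. 1 R 1).
Reflexive (axiom T): yes — every world is R-related to itself.
So F validates K, K4; K45 would additionally require R to be Euclidean. The strongest is K4.

K4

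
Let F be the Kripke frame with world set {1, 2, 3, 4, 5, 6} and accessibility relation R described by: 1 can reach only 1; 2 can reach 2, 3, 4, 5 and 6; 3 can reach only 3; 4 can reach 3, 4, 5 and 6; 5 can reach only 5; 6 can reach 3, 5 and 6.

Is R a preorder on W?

Yes

Reflexive: yes — every world is R-related to itself.
Transitive: yes — every two-step R-path is closed by a direct edge.
So R is a preorder.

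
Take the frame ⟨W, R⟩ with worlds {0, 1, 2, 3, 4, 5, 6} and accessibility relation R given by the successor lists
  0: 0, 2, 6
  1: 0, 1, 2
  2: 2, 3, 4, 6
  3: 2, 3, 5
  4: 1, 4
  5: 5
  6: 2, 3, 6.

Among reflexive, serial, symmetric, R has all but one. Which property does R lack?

symmetric

Reflexive: yes — every world is R-related to itself.
Serial: yes — every world has a successor (e.g. 0 R 0).
Symmetric: no — 0 R 2 but not 2 R 0.
Only symmetric fails.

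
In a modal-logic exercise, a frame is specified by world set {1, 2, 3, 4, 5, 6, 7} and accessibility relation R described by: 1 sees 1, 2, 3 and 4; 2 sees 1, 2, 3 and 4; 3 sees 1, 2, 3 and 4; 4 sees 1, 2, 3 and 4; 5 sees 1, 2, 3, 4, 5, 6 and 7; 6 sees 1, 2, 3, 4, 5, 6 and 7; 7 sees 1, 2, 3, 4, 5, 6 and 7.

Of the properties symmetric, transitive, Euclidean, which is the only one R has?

Symmetric: no — 5 R 1 but not 1 R 5.
Transitive: yes — every two-step R-path is closed by a direct edge.
Euclidean: no — 5 R 1 and 5 R 6, but not 1 R 6.
Only transitive holds.

transitive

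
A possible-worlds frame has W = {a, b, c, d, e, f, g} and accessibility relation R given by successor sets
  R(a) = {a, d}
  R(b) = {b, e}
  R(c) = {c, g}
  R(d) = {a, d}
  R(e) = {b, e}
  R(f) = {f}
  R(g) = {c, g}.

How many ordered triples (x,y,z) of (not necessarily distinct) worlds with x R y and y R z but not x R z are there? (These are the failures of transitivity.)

R is transitive; there are no such tuples.

0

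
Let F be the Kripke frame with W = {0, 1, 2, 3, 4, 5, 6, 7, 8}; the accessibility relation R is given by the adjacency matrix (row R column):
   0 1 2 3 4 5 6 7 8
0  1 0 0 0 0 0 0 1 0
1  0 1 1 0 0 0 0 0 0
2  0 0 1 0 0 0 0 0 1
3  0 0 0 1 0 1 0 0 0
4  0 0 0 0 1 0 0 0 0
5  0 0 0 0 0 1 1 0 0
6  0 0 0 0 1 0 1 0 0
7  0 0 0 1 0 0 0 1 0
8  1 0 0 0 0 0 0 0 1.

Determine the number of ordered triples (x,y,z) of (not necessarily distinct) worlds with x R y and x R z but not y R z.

8

Enumerating: (0,7,0), (1,2,1), (2,8,2), (3,5,3), (5,6,5), (6,4,6), (7,3,7), (8,0,8).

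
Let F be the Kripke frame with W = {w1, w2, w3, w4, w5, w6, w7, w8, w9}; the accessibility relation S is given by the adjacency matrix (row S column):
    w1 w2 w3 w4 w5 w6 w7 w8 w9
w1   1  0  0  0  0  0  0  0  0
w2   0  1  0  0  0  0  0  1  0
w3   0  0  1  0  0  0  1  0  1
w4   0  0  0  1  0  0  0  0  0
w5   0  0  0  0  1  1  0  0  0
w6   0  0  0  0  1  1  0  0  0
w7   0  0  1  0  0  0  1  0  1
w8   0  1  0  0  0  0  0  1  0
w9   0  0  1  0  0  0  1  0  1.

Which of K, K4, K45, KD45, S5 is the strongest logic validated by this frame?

S5

Transitive (axiom 4): yes — every two-step S-path is closed by a direct edge.
Euclidean (axiom 5): yes — any two successors of a common world are S-related.
Serial (axiom D): yes — every world has a successor (e.g. w1 S w1).
Reflexive (axiom T): yes — every world is S-related to itself.
So F validates K, K4, K45, KD45, S5. The strongest is S5.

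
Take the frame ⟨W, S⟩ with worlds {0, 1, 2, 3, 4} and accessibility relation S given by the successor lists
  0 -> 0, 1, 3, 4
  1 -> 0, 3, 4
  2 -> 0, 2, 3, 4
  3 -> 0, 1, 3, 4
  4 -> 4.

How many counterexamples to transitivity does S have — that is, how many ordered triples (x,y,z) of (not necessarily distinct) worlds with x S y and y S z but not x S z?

Enumerating: (1,0,1), (1,3,1), (2,0,1), (2,3,1).

4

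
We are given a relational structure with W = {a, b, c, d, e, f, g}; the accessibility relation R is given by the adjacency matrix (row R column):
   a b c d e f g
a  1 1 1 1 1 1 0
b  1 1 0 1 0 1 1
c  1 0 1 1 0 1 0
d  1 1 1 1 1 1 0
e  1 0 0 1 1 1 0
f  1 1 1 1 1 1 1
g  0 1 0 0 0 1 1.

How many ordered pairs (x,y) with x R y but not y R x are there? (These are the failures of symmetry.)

R is symmetric; there are no such tuples.

0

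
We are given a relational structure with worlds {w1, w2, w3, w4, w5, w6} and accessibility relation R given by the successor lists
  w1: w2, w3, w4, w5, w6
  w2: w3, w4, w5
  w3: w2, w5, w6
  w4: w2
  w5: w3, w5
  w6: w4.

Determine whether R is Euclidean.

Euclidean: no — w1 R w2 and w1 R w6, but not w2 R w6.

No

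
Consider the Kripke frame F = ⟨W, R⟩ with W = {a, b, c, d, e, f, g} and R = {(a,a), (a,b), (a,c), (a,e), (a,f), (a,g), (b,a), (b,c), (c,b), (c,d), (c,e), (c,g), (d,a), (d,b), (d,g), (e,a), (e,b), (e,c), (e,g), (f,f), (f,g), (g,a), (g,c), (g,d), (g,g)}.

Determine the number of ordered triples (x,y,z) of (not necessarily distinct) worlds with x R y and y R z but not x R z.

37

Enumerating: (a,c,d), (a,g,d), (b,a,b), (b,a,e), (b,a,f), (b,a,g), (b,c,b), (b,c,d), (b,c,e), (b,c,g), (c,b,a), (c,b,c), … and 25 more.
Total: 37.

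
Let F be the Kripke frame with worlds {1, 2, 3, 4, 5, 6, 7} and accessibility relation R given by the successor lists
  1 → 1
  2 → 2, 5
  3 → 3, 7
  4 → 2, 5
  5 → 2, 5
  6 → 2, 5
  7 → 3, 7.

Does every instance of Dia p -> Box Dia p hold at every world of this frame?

Yes

By correspondence theory, 5 is valid on a frame iff R is Euclidean.
Euclidean: yes — any two successors of a common world are R-related.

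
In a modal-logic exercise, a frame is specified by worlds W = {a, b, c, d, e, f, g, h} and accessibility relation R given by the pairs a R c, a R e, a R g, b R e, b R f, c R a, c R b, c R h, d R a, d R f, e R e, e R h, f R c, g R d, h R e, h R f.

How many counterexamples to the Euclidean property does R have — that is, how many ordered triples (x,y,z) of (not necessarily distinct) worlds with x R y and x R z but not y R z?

30

Enumerating: (a,c,c), (a,c,e), (a,c,g), (a,e,c), (a,e,g), (a,g,c), (a,g,e), (a,g,g), (b,e,f), (b,f,e), (b,f,f), (c,a,a), … and 18 more.
Total: 30.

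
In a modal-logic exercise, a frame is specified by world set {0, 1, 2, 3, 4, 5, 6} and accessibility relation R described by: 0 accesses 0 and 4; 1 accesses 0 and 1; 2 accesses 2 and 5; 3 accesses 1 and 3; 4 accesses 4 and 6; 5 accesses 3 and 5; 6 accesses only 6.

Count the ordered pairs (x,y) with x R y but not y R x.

6

Enumerating: (0,4), (1,0), (2,5), (3,1), (4,6), (5,3).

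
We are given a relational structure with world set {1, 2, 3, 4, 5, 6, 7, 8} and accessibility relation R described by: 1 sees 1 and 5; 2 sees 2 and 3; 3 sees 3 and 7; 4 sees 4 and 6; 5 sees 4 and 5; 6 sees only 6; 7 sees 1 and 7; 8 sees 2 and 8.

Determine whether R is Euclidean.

No

Euclidean: no — 1 R 5 and 1 R 1, but not 5 R 1.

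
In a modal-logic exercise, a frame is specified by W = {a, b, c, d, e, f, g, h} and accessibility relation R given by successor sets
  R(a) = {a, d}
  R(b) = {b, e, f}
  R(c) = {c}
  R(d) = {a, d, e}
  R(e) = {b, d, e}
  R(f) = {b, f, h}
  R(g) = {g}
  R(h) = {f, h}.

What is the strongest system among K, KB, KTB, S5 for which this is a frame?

Symmetric (axiom B): yes — every pair in R has its reverse in R.
Reflexive (axiom T): yes — every world is R-related to itself.
Euclidean (axiom 5): no — b R e and b R f, but not e R f.
So F validates K, KB, KTB; S5 would additionally require R to be Euclidean. The strongest is KTB.

KTB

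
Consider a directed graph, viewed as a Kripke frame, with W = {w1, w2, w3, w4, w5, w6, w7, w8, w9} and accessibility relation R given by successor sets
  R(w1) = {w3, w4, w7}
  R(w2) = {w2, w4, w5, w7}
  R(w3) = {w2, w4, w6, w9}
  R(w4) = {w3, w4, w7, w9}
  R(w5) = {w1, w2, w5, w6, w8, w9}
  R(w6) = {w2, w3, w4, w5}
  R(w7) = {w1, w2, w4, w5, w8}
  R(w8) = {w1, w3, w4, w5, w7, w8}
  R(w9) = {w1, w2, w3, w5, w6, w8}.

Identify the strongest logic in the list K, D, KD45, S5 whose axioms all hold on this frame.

D

Serial (axiom D): yes — every world has a successor (e.g. w1 R w3).
Euclidean (axiom 5): no — w1 R w3 and w1 R w7, but not w3 R w7.
Transitive (axiom 4): no — w1 R w3 and w3 R w2, but not w1 R w2.
Reflexive (axiom T): no — w1 is not related to itself.
So F validates K, D; KD45 would additionally require R to be Euclidean and transitive. The strongest is D.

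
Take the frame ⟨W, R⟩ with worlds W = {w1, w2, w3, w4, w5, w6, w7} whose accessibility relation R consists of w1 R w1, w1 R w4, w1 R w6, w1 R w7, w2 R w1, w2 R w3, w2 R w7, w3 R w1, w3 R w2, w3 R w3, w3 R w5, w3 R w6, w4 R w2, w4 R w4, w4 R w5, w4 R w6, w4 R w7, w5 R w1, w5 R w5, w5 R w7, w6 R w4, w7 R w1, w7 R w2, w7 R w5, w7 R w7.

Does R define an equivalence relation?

No

Reflexive: no — w2 is not related to itself.
Symmetric: no — w1 R w4 but not w4 R w1.
Transitive: no — w1 R w4 and w4 R w2, but not w1 R w2.
So R is not an equivalence relation.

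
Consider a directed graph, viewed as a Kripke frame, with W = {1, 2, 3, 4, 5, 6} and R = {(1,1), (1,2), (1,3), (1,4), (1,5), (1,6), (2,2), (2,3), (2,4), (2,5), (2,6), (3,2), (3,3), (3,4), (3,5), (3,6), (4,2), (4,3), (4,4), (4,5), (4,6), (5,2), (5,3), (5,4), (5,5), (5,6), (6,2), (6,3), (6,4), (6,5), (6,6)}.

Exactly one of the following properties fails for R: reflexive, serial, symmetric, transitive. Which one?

Reflexive: yes — every world is R-related to itself.
Serial: yes — every world has a successor (e.g. 1 R 1).
Symmetric: no — 1 R 2 but not 2 R 1.
Transitive: yes — every two-step R-path is closed by a direct edge.
Only symmetric fails.

symmetric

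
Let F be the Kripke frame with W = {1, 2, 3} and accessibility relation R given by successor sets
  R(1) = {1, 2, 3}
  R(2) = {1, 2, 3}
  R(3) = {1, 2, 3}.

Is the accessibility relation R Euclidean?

Yes

Euclidean: yes — any two successors of a common world are R-related.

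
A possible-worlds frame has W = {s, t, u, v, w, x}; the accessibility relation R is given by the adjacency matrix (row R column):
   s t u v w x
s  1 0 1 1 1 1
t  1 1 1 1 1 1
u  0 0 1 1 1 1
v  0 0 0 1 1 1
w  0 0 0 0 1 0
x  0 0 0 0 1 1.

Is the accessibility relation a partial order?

Yes

Reflexive: yes — every world is R-related to itself.
Transitive: yes — every two-step R-path is closed by a direct edge.
Antisymmetric: yes — no distinct pair is related both ways.
So R is a partial order.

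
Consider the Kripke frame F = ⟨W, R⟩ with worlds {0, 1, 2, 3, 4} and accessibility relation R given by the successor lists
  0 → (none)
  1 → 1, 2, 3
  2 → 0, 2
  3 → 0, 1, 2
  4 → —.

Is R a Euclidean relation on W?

Euclidean: no — 1 R 2 and 1 R 3, but not 2 R 3.

No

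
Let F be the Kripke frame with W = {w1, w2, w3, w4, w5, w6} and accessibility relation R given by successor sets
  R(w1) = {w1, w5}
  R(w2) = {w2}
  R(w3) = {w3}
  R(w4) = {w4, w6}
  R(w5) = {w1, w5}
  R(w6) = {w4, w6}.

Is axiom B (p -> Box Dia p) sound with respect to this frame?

Yes

The schema B characterises exactly the symmetric frames.
Symmetric: yes — every pair in R has its reverse in R.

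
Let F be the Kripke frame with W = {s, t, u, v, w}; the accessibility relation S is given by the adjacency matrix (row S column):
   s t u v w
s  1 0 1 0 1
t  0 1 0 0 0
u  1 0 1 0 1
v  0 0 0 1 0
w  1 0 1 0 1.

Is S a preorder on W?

Reflexive: yes — every world is S-related to itself.
Transitive: yes — every two-step S-path is closed by a direct edge.
So S is a preorder.

Yes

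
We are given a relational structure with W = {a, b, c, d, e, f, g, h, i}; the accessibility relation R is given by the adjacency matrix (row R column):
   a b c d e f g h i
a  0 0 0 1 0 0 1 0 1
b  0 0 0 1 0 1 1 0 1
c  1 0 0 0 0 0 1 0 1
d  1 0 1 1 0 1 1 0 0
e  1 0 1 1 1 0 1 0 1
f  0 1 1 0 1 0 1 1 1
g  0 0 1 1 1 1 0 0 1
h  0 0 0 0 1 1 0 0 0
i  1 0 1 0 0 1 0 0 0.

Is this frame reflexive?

No

Reflexive: no — a is not related to itself.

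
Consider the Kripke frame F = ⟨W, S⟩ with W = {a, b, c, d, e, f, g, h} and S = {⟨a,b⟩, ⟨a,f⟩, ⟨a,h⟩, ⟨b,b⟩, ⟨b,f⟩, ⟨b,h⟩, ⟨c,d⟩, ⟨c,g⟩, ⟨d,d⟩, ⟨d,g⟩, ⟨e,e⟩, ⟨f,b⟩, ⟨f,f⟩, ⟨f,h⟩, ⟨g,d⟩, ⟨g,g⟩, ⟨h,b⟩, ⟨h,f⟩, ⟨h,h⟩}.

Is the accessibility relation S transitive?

Yes

Transitive: yes — every two-step S-path is closed by a direct edge.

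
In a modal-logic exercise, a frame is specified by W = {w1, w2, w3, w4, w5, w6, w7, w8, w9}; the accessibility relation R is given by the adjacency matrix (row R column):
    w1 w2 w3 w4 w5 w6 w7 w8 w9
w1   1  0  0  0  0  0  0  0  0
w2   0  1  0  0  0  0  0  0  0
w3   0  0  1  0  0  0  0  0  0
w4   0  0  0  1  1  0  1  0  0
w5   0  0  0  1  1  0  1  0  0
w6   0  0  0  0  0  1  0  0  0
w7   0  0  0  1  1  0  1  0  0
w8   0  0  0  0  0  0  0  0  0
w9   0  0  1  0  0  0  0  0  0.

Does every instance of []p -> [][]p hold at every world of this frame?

Axiom 4 corresponds to the accessibility relation being transitive.
Transitive: yes — every two-step R-path is closed by a direct edge.

Yes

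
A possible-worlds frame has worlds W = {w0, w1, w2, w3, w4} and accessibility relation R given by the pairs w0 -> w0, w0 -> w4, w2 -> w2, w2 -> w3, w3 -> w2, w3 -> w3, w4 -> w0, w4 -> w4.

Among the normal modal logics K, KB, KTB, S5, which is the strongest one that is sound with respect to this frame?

Symmetric (axiom B): yes — every pair in R has its reverse in R.
Reflexive (axiom T): no — w1 is not related to itself.
Euclidean (axiom 5): yes — any two successors of a common world are R-related.
So F validates K, KB; KTB would additionally require R to be reflexive. The strongest is KB.

KB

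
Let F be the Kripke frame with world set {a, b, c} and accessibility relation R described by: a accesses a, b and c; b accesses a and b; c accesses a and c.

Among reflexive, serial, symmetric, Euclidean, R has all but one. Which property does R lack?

Euclidean

Reflexive: yes — every world is R-related to itself.
Serial: yes — every world has a successor (e.g. a R a).
Symmetric: yes — every pair in R has its reverse in R.
Euclidean: no — a R b and a R c, but not b R c.
Only Euclidean fails.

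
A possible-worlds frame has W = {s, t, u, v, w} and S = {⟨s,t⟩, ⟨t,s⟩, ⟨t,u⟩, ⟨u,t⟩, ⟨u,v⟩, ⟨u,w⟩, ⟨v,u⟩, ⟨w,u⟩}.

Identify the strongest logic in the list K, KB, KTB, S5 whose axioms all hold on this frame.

Symmetric (axiom B): yes — every pair in S has its reverse in S.
Reflexive (axiom T): no — s is not related to itself.
Euclidean (axiom 5): no — t S s and t S u, but not s S u.
So F validates K, KB; KTB would additionally require S to be reflexive. The strongest is KB.

KB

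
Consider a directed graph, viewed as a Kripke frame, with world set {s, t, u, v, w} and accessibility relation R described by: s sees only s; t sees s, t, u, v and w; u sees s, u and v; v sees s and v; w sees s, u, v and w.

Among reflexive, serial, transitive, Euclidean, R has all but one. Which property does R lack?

Euclidean

Reflexive: yes — every world is R-related to itself.
Serial: yes — every world has a successor (e.g. s R s).
Transitive: yes — every two-step R-path is closed by a direct edge.
Euclidean: no — t R s and t R u, but not s R u.
Only Euclidean fails.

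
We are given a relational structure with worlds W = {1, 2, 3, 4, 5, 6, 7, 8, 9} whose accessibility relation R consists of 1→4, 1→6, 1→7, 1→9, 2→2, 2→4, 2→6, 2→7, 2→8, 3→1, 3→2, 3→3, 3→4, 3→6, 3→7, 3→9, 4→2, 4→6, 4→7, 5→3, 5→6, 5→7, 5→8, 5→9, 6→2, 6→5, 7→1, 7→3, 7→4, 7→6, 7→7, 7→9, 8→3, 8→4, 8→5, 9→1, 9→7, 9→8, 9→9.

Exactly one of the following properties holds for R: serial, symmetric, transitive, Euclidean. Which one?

serial

Serial: yes — every world has a successor (e.g. 1 R 4).
Symmetric: no — 1 R 4 but not 4 R 1.
Transitive: no — 1 R 4 and 4 R 2, but not 1 R 2.
Euclidean: no — 1 R 4 and 1 R 9, but not 4 R 9.
Only serial holds.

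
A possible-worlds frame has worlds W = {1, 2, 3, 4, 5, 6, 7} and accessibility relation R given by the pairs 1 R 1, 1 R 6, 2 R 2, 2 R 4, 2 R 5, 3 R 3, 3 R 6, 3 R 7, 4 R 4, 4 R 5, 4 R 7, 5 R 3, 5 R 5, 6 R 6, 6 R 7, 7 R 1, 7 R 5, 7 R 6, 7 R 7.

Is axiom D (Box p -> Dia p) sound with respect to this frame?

Yes

The schema D characterises exactly the serial frames.
Serial: yes — every world has a successor (e.g. 1 R 1).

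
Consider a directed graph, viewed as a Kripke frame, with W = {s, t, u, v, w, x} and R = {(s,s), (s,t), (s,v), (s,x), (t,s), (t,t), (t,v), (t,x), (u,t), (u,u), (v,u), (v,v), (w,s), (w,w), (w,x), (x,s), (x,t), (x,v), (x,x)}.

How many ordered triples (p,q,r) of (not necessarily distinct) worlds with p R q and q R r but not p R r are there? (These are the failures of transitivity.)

Enumerating: (s,v,u), (t,v,u), (u,t,s), (u,t,v), (u,t,x), (v,u,t), (w,s,t), (w,s,v), (w,x,t), (w,x,v), (x,v,u).

11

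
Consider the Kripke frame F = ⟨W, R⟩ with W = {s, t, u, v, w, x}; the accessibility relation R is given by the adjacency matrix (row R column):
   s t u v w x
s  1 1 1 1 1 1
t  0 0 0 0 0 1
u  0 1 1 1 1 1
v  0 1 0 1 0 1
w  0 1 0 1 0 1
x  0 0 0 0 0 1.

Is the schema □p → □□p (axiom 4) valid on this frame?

By correspondence theory, 4 is valid on a frame iff R is transitive.
Transitive: yes — every two-step R-path is closed by a direct edge.

Yes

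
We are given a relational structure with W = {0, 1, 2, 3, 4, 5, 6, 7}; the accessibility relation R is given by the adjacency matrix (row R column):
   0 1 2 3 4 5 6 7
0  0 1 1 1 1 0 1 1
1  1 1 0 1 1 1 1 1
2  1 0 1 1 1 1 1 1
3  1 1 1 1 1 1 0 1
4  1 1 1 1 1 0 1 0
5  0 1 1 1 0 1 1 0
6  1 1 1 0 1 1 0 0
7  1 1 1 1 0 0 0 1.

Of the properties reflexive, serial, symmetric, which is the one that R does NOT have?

Reflexive: no — 0 is not related to itself.
Serial: yes — every world has a successor (e.g. 0 R 1).
Symmetric: yes — every pair in R has its reverse in R.
Only reflexive fails.

reflexive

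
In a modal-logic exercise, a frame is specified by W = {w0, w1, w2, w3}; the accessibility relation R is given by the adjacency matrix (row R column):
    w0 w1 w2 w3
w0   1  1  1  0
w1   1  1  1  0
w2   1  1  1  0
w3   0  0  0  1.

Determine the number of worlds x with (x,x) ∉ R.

0

R is reflexive; there are no such worlds.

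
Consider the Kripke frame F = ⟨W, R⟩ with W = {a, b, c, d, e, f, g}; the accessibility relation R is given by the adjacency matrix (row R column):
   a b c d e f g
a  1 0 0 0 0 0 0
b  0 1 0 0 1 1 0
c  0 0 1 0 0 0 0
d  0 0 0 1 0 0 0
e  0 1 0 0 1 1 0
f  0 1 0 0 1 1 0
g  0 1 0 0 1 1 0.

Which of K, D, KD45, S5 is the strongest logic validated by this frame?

KD45

Serial (axiom D): yes — every world has a successor (e.g. a R a).
Euclidean (axiom 5): yes — any two successors of a common world are R-related.
Transitive (axiom 4): yes — every two-step R-path is closed by a direct edge.
Reflexive (axiom T): no — g is not related to itself.
So F validates K, D, KD45; S5 would additionally require R to be reflexive. The strongest is KD45.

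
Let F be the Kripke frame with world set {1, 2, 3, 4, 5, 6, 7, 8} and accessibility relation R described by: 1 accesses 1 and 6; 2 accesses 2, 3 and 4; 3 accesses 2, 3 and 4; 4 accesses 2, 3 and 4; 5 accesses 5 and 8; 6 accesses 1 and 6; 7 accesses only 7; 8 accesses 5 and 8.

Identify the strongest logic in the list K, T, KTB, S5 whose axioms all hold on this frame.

S5

Reflexive (axiom T): yes — every world is R-related to itself.
Symmetric (axiom B): yes — every pair in R has its reverse in R.
Euclidean (axiom 5): yes — any two successors of a common world are R-related.
So F validates K, T, KTB, S5. The strongest is S5.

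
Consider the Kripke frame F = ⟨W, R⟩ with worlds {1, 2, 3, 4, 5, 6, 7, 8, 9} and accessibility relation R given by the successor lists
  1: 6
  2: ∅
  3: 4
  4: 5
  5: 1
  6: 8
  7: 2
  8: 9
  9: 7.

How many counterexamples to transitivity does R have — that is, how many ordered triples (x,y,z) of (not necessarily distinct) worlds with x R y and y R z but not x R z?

Enumerating: (1,6,8), (3,4,5), (4,5,1), (5,1,6), (6,8,9), (8,9,7), (9,7,2).

7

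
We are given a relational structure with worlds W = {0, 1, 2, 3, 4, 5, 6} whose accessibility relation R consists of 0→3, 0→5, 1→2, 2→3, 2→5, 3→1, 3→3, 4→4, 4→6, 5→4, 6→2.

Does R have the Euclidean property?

Euclidean: no — 0 R 3 and 0 R 5, but not 3 R 5.

No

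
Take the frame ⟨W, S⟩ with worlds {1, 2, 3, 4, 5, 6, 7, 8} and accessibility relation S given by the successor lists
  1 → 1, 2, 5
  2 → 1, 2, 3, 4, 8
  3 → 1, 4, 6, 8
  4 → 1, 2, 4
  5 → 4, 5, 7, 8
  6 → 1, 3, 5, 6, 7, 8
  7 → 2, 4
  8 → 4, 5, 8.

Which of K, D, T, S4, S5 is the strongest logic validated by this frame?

D

Serial (axiom D): yes — every world has a successor (e.g. 1 S 1).
Reflexive (axiom T): no — 3 is not related to itself.
Transitive (axiom 4): no — 1 S 2 and 2 S 3, but not 1 S 3.
Euclidean (axiom 5): no — 1 S 2 and 1 S 5, but not 2 S 5.
So F validates K, D; T would additionally require S to be reflexive. The strongest is D.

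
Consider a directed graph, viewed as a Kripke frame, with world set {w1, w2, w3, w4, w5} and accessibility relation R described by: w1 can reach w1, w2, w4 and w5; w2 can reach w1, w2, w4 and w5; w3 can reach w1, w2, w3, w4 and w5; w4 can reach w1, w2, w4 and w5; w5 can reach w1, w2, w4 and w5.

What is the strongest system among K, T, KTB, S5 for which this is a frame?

T

Reflexive (axiom T): yes — every world is R-related to itself.
Symmetric (axiom B): no — w3 R w1 but not w1 R w3.
Euclidean (axiom 5): no — w3 R w1 and w3 R w3, but not w1 R w3.
So F validates K, T; KTB would additionally require R to be symmetric. The strongest is T.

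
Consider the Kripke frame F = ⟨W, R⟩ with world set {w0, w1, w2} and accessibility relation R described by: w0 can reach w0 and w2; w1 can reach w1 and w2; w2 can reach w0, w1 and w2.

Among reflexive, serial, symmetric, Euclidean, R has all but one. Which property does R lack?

Euclidean

Reflexive: yes — every world is R-related to itself.
Serial: yes — every world has a successor (e.g. w0 R w0).
Symmetric: yes — every pair in R has its reverse in R.
Euclidean: no — w2 R w0 and w2 R w1, but not w0 R w1.
Only Euclidean fails.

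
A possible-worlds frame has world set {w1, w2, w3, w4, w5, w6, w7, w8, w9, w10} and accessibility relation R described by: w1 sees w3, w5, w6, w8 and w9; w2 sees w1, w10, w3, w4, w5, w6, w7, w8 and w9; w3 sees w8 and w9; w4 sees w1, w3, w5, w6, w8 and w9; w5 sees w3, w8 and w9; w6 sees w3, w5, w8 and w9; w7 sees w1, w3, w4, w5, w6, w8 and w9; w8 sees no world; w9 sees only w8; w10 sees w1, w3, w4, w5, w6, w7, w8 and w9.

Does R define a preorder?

No

Reflexive: no — w1 is not related to itself.
Transitive: yes — every two-step R-path is closed by a direct edge.
So R is not a preorder.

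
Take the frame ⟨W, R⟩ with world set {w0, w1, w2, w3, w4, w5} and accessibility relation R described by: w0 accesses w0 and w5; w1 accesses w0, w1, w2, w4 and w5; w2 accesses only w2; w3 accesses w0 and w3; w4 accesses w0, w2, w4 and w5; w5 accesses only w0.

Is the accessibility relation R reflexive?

Reflexive: no — w5 is not related to itself.

No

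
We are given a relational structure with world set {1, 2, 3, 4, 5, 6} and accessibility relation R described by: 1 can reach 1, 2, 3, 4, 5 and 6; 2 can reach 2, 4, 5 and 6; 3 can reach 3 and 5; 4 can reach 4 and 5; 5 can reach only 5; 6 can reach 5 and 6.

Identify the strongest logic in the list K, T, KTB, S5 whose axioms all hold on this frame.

T

Reflexive (axiom T): yes — every world is R-related to itself.
Symmetric (axiom B): no — 1 R 2 but not 2 R 1.
Euclidean (axiom 5): no — 1 R 2 and 1 R 3, but not 2 R 3.
So F validates K, T; KTB would additionally require R to be symmetric. The strongest is T.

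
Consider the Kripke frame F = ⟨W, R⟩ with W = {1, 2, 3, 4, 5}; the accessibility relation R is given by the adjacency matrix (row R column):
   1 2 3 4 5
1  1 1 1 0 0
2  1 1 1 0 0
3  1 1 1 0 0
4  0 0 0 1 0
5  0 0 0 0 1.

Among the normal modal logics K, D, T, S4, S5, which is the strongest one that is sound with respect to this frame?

S5

Serial (axiom D): yes — every world has a successor (e.g. 1 R 1).
Reflexive (axiom T): yes — every world is R-related to itself.
Transitive (axiom 4): yes — every two-step R-path is closed by a direct edge.
Euclidean (axiom 5): yes — any two successors of a common world are R-related.
So F validates K, D, T, S4, S5. The strongest is S5.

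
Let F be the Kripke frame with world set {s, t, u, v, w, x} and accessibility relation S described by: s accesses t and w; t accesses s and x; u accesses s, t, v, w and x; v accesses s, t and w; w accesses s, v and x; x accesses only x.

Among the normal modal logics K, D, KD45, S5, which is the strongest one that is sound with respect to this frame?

Serial (axiom D): yes — every world has a successor (e.g. s S t).
Euclidean (axiom 5): no — s S t and s S w, but not t S w.
Transitive (axiom 4): no — s S t and t S x, but not s S x.
Reflexive (axiom T): no — s is not related to itself.
So F validates K, D; KD45 would additionally require S to be Euclidean and transitive. The strongest is D.

D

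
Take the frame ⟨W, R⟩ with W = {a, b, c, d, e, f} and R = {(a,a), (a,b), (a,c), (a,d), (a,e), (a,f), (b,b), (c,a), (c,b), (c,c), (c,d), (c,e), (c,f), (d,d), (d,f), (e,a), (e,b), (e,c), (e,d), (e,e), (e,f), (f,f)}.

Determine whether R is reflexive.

Yes

Reflexive: yes — every world is R-related to itself.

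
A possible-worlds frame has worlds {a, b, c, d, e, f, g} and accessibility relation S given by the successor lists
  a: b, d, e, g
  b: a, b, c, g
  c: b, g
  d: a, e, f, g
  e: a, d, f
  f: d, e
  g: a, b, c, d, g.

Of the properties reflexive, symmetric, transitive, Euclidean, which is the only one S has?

symmetric

Reflexive: no — a is not related to itself.
Symmetric: yes — every pair in S has its reverse in S.
Transitive: no — a S b and b S c, but not a S c.
Euclidean: no — a S b and a S d, but not b S d.
Only symmetric holds.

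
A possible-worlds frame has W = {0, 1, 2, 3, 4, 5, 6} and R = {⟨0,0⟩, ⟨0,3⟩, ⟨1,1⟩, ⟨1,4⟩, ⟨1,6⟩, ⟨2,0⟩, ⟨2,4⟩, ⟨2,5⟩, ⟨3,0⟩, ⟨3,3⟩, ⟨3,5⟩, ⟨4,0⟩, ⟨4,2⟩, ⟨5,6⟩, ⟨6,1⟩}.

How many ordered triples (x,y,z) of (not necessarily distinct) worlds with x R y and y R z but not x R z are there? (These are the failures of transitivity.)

Enumerating: (0,3,5), (1,4,0), (1,4,2), (2,0,3), (2,4,2), (2,5,6), (3,5,6), (4,0,3), (4,2,4), (4,2,5), (5,6,1), (6,1,4), (6,1,6).

13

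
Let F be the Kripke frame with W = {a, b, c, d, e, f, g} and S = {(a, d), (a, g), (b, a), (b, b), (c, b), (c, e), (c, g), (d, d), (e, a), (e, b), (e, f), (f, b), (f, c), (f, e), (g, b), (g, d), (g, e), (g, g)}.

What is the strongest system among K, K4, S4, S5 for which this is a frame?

K

Transitive (axiom 4): no — a S g and g S b, but not a S b.
Reflexive (axiom T): no — a is not related to itself.
Euclidean (axiom 5): no — a S d and a S g, but not d S g.
So F validates K; K4 would additionally require S to be transitive. The strongest is K.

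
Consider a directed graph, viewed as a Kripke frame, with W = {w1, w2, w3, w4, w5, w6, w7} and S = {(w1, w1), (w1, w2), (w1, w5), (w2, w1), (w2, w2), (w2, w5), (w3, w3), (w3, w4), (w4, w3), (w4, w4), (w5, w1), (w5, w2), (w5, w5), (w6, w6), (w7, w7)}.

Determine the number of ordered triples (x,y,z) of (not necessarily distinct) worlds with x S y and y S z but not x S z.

S is transitive; there are no such tuples.

0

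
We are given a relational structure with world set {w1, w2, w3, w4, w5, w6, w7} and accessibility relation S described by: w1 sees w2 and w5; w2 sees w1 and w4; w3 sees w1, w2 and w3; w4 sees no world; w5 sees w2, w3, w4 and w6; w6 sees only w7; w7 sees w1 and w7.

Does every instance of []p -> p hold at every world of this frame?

The schema T characterises exactly the reflexive frames.
Reflexive: no — w1 is not related to itself.

No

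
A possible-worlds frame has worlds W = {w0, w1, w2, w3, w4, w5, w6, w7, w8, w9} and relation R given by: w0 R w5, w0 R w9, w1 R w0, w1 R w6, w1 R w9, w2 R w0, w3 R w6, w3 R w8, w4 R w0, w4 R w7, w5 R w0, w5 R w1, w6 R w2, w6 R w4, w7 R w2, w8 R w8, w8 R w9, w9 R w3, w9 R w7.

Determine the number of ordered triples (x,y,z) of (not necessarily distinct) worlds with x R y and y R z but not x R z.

Enumerating: (w0,w5,w0), (w0,w5,w1), (w0,w9,w3), (w0,w9,w7), (w1,w0,w5), (w1,w6,w2), (w1,w6,w4), (w1,w9,w3), (w1,w9,w7), (w2,w0,w5), (w2,w0,w9), (w3,w6,w2), … and 18 more.
Total: 30.

30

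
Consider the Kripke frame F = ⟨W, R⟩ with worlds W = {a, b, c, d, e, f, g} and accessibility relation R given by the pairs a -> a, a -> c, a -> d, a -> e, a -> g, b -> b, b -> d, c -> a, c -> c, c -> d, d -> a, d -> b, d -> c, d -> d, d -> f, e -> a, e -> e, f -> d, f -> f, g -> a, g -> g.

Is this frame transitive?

Transitive: no — a R d and d R b, but not a R b.

No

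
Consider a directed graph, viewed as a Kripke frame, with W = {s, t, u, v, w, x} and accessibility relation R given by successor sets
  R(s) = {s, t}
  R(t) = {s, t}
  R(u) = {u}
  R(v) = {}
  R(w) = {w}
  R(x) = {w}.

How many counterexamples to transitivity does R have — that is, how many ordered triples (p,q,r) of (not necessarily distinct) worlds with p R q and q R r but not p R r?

R is transitive; there are no such tuples.

0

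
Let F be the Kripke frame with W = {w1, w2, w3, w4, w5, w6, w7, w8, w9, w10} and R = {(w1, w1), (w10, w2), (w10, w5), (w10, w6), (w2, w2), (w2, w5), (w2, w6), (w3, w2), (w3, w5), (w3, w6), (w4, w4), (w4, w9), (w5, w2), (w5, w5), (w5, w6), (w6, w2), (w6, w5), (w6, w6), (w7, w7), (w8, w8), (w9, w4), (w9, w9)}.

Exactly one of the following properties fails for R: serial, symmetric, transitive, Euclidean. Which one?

symmetric

Serial: yes — every world has a successor (e.g. w1 R w1).
Symmetric: no — w10 R w2 but not w2 R w10.
Transitive: yes — every two-step R-path is closed by a direct edge.
Euclidean: yes — any two successors of a common world are R-related.
Only symmetric fails.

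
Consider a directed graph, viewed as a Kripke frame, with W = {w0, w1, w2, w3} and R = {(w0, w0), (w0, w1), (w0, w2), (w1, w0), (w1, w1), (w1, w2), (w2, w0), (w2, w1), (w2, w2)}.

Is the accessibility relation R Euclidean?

Yes

Euclidean: yes — any two successors of a common world are R-related.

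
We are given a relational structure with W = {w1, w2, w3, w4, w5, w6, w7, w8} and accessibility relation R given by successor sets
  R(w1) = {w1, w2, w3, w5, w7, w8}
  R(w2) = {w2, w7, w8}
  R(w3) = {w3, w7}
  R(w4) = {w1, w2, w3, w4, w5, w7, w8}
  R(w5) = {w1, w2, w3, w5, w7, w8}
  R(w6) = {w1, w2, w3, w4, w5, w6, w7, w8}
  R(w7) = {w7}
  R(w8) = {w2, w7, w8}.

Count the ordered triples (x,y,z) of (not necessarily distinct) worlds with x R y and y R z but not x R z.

R is transitive; there are no such tuples.

0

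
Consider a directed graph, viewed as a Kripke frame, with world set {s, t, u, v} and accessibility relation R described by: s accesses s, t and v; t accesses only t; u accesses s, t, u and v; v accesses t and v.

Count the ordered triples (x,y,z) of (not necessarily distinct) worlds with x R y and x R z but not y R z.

Enumerating: (s,t,s), (s,t,v), (s,v,s), (u,s,u), (u,t,s), (u,t,u), (u,t,v), (u,v,s), (u,v,u), (v,t,v).

10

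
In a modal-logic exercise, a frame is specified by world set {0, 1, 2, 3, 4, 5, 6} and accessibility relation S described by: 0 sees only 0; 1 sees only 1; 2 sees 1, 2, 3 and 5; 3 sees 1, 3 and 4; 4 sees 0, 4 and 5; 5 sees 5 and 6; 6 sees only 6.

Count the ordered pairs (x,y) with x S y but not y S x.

Enumerating: (2,1), (2,3), (2,5), (3,1), (3,4), (4,0), (4,5), (5,6).

8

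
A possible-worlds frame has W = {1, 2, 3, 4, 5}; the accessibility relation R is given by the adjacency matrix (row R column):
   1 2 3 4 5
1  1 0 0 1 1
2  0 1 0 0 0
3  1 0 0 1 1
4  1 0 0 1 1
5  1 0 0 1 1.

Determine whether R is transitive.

Yes

Transitive: yes — every two-step R-path is closed by a direct edge.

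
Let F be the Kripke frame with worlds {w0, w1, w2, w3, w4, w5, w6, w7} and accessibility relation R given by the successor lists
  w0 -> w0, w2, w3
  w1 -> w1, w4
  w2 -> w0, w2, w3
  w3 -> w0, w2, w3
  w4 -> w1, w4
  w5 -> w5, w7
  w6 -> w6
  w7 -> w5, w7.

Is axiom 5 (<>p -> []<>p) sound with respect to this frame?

Yes

The schema 5 characterises exactly the Euclidean frames.
Euclidean: yes — any two successors of a common world are R-related.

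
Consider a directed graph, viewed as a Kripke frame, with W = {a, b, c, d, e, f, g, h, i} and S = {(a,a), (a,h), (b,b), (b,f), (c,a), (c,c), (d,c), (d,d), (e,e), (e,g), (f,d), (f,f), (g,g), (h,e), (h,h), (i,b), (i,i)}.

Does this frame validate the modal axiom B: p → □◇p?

No

The schema B characterises exactly the symmetric frames.
Symmetric: no — a S h but not h S a.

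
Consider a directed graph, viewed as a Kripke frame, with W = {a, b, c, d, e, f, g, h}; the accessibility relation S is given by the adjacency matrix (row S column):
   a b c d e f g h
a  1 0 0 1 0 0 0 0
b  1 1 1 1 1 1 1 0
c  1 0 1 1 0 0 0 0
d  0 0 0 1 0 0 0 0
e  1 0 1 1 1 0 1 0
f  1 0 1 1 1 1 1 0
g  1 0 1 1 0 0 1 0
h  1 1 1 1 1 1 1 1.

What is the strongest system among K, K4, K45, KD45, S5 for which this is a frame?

K4

Transitive (axiom 4): yes — every two-step S-path is closed by a direct edge.
Euclidean (axiom 5): no — b S a and b S c, but not a S c.
Serial (axiom D): yes — every world has a successor (e.g. a S a).
Reflexive (axiom T): yes — every world is S-related to itself.
So F validates K, K4; K45 would additionally require S to be Euclidean. The strongest is K4.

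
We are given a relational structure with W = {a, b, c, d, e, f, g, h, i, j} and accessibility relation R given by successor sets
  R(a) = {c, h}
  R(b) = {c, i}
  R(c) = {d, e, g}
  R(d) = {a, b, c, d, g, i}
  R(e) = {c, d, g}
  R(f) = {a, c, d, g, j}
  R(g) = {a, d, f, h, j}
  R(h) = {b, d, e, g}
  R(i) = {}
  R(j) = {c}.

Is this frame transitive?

Transitive: no — a R c and c R d, but not a R d.

No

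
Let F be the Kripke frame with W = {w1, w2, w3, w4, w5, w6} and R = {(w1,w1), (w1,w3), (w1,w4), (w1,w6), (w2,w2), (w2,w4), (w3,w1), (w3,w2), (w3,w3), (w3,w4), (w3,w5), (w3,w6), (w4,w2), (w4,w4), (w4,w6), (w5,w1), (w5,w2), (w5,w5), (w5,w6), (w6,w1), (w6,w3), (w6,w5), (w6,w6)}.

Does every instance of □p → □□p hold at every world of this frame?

Axiom 4 corresponds to the accessibility relation being transitive.
Transitive: no — w1 R w3 and w3 R w2, but not w1 R w2.

No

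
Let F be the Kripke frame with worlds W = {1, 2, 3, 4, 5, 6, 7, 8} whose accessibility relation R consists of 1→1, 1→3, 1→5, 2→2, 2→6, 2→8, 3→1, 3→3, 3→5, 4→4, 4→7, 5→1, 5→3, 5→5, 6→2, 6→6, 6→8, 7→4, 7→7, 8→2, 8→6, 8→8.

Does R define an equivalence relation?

Reflexive: yes — every world is R-related to itself.
Symmetric: yes — every pair in R has its reverse in R.
Transitive: yes — every two-step R-path is closed by a direct edge.
So R is an equivalence relation.

Yes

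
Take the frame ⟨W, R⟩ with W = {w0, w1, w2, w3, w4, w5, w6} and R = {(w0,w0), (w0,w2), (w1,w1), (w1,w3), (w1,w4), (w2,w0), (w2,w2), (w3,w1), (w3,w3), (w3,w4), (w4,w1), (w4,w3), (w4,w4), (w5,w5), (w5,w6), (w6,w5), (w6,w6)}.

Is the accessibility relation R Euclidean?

Euclidean: yes — any two successors of a common world are R-related.

Yes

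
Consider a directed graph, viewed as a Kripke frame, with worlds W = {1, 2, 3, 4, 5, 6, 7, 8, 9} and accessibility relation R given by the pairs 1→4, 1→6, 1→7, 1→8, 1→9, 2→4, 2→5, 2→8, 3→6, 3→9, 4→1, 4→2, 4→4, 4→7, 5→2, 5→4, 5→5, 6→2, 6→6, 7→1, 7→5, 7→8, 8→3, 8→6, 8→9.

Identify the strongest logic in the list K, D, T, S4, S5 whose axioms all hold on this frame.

K

Serial (axiom D): no — 9 has no R-successor.
Reflexive (axiom T): no — 1 is not related to itself.
Transitive (axiom 4): no — 1 R 4 and 4 R 2, but not 1 R 2.
Euclidean (axiom 5): no — 1 R 4 and 1 R 6, but not 4 R 6.
So F validates K; D would additionally require R to be serial. The strongest is K.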